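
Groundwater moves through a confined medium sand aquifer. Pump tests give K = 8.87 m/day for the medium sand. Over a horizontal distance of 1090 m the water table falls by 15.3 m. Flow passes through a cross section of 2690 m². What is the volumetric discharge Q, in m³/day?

335

Hydraulic gradient i = Δh / L = 15.3 / 1090 = 0.01404.
Darcy's law: Q = K · A · i = 8.870 × 2690 × 0.01404 = 334.9 m³/day.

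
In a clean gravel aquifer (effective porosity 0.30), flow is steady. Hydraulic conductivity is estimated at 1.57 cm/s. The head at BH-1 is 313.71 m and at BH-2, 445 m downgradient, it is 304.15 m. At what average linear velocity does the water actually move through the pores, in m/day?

97.1

Convert K: 1.57 cm/s × 864 = 1356 m/day.
Hydraulic gradient i = (313.71 − 304.15) / 445 = 9.56 / 445 = 0.02148.
Darcy flux q = K · i = 1356 × 0.02148 = 29.14 m/day.
Seepage velocity v = q / n_e = 29.14 / 0.30 = 97.14 m/day.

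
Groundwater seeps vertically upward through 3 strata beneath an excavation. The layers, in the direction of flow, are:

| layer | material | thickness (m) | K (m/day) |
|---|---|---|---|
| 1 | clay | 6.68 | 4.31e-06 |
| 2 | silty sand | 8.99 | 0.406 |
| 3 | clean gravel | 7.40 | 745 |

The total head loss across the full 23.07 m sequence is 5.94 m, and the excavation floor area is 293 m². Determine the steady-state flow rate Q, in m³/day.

Flow is perpendicular to layering, so the layers act in series and the equivalent K is the thickness-weighted harmonic mean.
Total thickness L = 6.68 + 8.99 + 7.40 = 23.07 m.
Σ(b_i/K_i) = 6.68/4.31e-06 + 8.99/0.406 + 7.40/745 = 1.550e+06 d.
K_eq = L / Σ(b_i/K_i) = 23.07 / 1.550e+06 = 1.488e-05 m/day.
Q = K_eq · A · (Δh/L) = 1.488e-05 × 293 × (5.94/23.07) = 0.001123 m³/day.

0.00112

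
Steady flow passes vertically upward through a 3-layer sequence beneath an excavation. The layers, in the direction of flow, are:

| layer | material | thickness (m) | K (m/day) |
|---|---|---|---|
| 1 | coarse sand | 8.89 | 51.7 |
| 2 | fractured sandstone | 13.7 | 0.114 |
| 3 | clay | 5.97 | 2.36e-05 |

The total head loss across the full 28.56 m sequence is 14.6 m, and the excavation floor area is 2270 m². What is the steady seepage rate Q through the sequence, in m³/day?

Flow is perpendicular to layering, so the layers act in series and the equivalent K is the thickness-weighted harmonic mean.
Total thickness L = 8.89 + 13.7 + 5.97 = 28.56 m.
Σ(b_i/K_i) = 8.89/51.7 + 13.7/0.114 + 5.97/2.36e-05 = 2.531e+05 d.
K_eq = L / Σ(b_i/K_i) = 28.56 / 2.531e+05 = 0.0001128 m/day.
Q = K_eq · A · (Δh/L) = 0.0001128 × 2270 × (14.6/28.56) = 0.1310 m³/day.

0.131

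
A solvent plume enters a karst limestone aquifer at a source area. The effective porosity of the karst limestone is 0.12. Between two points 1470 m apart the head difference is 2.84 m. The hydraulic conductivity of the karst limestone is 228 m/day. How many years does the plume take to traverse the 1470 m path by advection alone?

1.10

Hydraulic gradient i = Δh / L = 2.84 / 1470 = 0.001932.
Darcy flux q = K · i = 228.0 × 0.001932 = 0.4405 m/day.
Seepage velocity v = q / n_e = 0.4405 / 0.12 = 3.671 m/day.
Travel time t = L / v = 1470 / 3.671 = 400.5 days = 1.096 years.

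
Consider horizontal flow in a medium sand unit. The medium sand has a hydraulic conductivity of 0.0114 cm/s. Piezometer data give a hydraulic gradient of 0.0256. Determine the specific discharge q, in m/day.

0.252

Convert K: 0.0114 cm/s × 864 = 9.850 m/day.
Hydraulic gradient i = 0.0256.
Specific discharge q = K · i = 9.850 × 0.02560 = 0.2521 m/day.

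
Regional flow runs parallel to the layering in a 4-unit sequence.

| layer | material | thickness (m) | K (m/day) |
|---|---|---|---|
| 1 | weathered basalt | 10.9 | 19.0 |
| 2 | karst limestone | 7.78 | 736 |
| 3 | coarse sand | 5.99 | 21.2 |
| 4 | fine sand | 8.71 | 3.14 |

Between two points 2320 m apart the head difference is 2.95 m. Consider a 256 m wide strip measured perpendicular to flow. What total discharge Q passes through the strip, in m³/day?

1980

Flow is parallel to layering, so each bed carries its own Darcy discharge and the transmissivities add.
Σ(K_i·b_i) = 19.0×10.9 + 736×7.78 + 21.2×5.99 + 3.14×8.71 = 6088 m²/day.
Hydraulic gradient i = Δh / L = 2.95 / 2320 = 0.001272.
Q = Σ(K_i·b_i) · W · i = 6088 × 256 × 0.001272 = 1982 m³/day.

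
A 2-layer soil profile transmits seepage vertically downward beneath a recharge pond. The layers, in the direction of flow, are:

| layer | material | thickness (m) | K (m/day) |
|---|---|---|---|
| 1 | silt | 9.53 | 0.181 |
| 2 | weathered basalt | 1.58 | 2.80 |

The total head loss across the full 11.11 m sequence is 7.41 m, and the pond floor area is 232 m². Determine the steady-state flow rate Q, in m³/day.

Flow is perpendicular to layering, so the layers act in series and the equivalent K is the thickness-weighted harmonic mean.
Total thickness L = 9.53 + 1.58 = 11.11 m.
Σ(b_i/K_i) = 9.53/0.181 + 1.58/2.80 = 53.22 d.
K_eq = L / Σ(b_i/K_i) = 11.11 / 53.22 = 0.2088 m/day.
Q = K_eq · A · (Δh/L) = 0.2088 × 232 × (7.41/11.11) = 32.30 m³/day.

32.3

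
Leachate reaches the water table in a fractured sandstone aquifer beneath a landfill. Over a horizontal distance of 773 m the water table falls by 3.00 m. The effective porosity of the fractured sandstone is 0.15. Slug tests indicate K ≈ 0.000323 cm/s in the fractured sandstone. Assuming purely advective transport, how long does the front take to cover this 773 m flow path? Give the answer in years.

293

Convert K: 0.000323 cm/s × 864 = 0.2791 m/day.
Hydraulic gradient i = Δh / L = 3.00 / 773 = 0.003881.
Darcy flux q = K · i = 0.2791 × 0.003881 = 0.001083 m/day.
Seepage velocity v = q / n_e = 0.001083 / 0.15 = 0.007220 m/day.
Travel time t = L / v = 773 / 0.007220 = 1.071e+05 days = 293.1 years.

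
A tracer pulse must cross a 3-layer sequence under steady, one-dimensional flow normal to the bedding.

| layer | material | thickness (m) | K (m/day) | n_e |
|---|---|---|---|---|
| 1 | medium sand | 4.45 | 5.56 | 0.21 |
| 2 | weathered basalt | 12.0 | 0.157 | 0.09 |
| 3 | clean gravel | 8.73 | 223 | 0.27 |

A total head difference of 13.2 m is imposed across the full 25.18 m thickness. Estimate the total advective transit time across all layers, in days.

25.6

With flow normal to the layers, continuity requires the same specific discharge q through every layer.
Σ(b_i/K_i) = 4.45/5.56 + 12.0/0.157 + 8.73/223 = 77.27 d.
q = Δh / Σ(b_i/K_i) = 13.2 / 77.27 = 0.1708 m/day.
In each layer the seepage velocity is v_i = q/n_i, so the layer transit time is t_i = b_i·n_i / q:
  layer 1 (medium sand): t_1 = 4.45 × 0.21 / 0.1708 = 5.471 d
  layer 2 (weathered basalt): t_2 = 12.0 × 0.09 / 0.1708 = 6.322 d
  layer 3 (clean gravel): t_3 = 8.73 × 0.27 / 0.1708 = 13.80 d
Total t = Σ t_i = 25.59 days.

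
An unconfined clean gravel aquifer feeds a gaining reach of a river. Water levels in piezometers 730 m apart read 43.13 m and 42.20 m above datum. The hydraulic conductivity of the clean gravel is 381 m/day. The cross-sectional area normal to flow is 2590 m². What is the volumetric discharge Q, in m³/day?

Hydraulic gradient i = (43.13 − 42.20) / 730 = 0.93 / 730 = 0.001274.
Darcy's law: Q = K · A · i = 381.0 × 2590 × 0.001274 = 1257 m³/day.

1260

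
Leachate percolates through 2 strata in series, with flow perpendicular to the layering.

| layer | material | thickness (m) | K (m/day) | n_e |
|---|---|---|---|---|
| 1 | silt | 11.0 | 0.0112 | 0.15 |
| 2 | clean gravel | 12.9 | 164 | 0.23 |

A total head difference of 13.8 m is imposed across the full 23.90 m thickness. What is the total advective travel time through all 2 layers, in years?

0.900

With flow normal to the layers, continuity requires the same specific discharge q through every layer.
Σ(b_i/K_i) = 11.0/0.0112 + 12.9/164 = 982.2 d.
q = Δh / Σ(b_i/K_i) = 13.8 / 982.2 = 0.01405 m/day.
In each layer the seepage velocity is v_i = q/n_i, so the layer transit time is t_i = b_i·n_i / q:
  layer 1 (silt): t_1 = 11.0 × 0.15 / 0.01405 = 117.4 d
  layer 2 (clean gravel): t_2 = 12.9 × 0.23 / 0.01405 = 211.2 d
Total t = Σ t_i = 328.6 days = 0.8997 years.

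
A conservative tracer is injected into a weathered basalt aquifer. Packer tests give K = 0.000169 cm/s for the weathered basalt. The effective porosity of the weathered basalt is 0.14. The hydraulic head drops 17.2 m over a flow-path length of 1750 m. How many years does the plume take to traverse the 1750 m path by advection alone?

Convert K: 0.000169 cm/s × 864 = 0.1460 m/day.
Hydraulic gradient i = Δh / L = 17.2 / 1750 = 0.009829.
Darcy flux q = K · i = 0.1460 × 0.009829 = 0.001435 m/day.
Seepage velocity v = q / n_e = 0.001435 / 0.14 = 0.01025 m/day.
Travel time t = L / v = 1750 / 0.01025 = 1.707e+05 days = 467.4 years.

467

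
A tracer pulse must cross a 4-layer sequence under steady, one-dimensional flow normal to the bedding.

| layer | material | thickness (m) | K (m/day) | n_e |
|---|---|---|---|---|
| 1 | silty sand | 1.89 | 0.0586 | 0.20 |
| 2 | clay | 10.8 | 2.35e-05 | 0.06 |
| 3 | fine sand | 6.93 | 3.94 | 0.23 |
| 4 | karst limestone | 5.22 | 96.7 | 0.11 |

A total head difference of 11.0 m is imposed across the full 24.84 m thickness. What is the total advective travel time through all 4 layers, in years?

With flow normal to the layers, continuity requires the same specific discharge q through every layer.
Σ(b_i/K_i) = 1.89/0.0586 + 10.8/2.35e-05 + 6.93/3.94 + 5.22/96.7 = 4.596e+05 d.
q = Δh / Σ(b_i/K_i) = 11.0 / 4.596e+05 = 2.393e-05 m/day.
In each layer the seepage velocity is v_i = q/n_i, so the layer transit time is t_i = b_i·n_i / q:
  layer 1 (silty sand): t_1 = 1.89 × 0.20 / 2.393e-05 = 15794 d
  layer 2 (clay): t_2 = 10.8 × 0.06 / 2.393e-05 = 27075 d
  layer 3 (fine sand): t_3 = 6.93 × 0.23 / 2.393e-05 = 66597 d
  layer 4 (karst limestone): t_4 = 5.22 × 0.11 / 2.393e-05 = 23992 d
Total t = Σ t_i = 1.335e+05 days = 365.4 years.

365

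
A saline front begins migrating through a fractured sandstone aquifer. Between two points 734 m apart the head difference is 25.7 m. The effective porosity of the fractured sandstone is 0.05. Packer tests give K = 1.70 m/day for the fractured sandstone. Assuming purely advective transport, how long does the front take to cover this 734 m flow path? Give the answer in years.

1.69

Hydraulic gradient i = Δh / L = 25.7 / 734 = 0.03501.
Darcy flux q = K · i = 1.700 × 0.03501 = 0.05952 m/day.
Seepage velocity v = q / n_e = 0.05952 / 0.05 = 1.190 m/day.
Travel time t = L / v = 734 / 1.190 = 616.6 days = 1.688 years.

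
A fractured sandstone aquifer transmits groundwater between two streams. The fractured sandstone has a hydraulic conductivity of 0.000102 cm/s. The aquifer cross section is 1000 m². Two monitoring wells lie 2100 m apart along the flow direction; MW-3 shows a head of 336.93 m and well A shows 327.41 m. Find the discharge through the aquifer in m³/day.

Convert K: 0.000102 cm/s × 864 = 0.08813 m/day.
Hydraulic gradient i = (336.93 − 327.41) / 2100 = 9.52 / 2100 = 0.004533.
Darcy's law: Q = K · A · i = 0.08813 × 1000 × 0.004533 = 0.3995 m³/day.

0.400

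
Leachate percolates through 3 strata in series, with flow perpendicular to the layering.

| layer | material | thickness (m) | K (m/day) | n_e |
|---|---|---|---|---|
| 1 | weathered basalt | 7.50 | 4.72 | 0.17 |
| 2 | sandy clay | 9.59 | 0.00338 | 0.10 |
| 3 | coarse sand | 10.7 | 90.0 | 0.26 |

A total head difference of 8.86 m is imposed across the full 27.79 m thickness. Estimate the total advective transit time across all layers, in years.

4.40

With flow normal to the layers, continuity requires the same specific discharge q through every layer.
Σ(b_i/K_i) = 7.50/4.72 + 9.59/0.00338 + 10.7/90.0 = 2839 d.
q = Δh / Σ(b_i/K_i) = 8.86 / 2839 = 0.003121 m/day.
In each layer the seepage velocity is v_i = q/n_i, so the layer transit time is t_i = b_i·n_i / q:
  layer 1 (weathered basalt): t_1 = 7.50 × 0.17 / 0.003121 = 408.5 d
  layer 2 (sandy clay): t_2 = 9.59 × 0.10 / 0.003121 = 307.3 d
  layer 3 (coarse sand): t_3 = 10.7 × 0.26 / 0.003121 = 891.4 d
Total t = Σ t_i = 1607 days = 4.400 years.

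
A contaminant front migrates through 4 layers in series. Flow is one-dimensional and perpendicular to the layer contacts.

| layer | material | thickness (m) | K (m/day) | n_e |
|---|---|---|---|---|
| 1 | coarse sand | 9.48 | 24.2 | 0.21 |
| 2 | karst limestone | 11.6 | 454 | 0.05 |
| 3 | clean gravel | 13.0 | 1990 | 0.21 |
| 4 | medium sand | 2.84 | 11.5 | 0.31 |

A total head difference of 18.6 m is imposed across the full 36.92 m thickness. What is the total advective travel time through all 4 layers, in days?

With flow normal to the layers, continuity requires the same specific discharge q through every layer.
Σ(b_i/K_i) = 9.48/24.2 + 11.6/454 + 13.0/1990 + 2.84/11.5 = 0.6708 d.
q = Δh / Σ(b_i/K_i) = 18.6 / 0.6708 = 27.73 m/day.
In each layer the seepage velocity is v_i = q/n_i, so the layer transit time is t_i = b_i·n_i / q:
  layer 1 (coarse sand): t_1 = 9.48 × 0.21 / 27.73 = 0.07179 d
  layer 2 (karst limestone): t_2 = 11.6 × 0.05 / 27.73 = 0.02092 d
  layer 3 (clean gravel): t_3 = 13.0 × 0.21 / 27.73 = 0.09845 d
  layer 4 (medium sand): t_4 = 2.84 × 0.31 / 27.73 = 0.03175 d
Total t = Σ t_i = 0.2229 days.

0.223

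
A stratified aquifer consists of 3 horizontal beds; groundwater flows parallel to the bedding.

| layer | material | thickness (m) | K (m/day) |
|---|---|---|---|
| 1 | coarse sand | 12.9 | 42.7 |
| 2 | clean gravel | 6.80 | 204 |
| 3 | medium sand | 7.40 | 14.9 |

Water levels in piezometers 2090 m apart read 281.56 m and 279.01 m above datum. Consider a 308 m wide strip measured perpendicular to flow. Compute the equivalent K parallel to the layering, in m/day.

Flow is parallel to layering, so each bed carries its own Darcy discharge and the transmissivities add.
Σ(K_i·b_i) = 42.7×12.9 + 204×6.80 + 14.9×7.40 = 2048 m²/day.
Total thickness b = 27.10 m, so K_eq = Σ(K_i·b_i)/b = 75.58 m/day.

75.6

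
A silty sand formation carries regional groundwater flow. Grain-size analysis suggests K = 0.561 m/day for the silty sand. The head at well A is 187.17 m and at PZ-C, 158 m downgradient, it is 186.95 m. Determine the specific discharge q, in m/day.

0.000781

Hydraulic gradient i = (187.17 − 186.95) / 158 = 0.22 / 158 = 0.001392.
Specific discharge q = K · i = 0.5610 × 0.001392 = 0.0007811 m/day.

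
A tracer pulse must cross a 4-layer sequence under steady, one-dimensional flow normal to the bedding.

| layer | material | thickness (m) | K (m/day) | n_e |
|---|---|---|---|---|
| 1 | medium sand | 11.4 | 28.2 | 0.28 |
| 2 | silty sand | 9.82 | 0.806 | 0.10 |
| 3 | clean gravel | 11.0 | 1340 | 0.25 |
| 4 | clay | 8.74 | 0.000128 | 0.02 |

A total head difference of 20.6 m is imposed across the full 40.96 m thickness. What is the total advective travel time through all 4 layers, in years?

With flow normal to the layers, continuity requires the same specific discharge q through every layer.
Σ(b_i/K_i) = 11.4/28.2 + 9.82/0.806 + 11.0/1340 + 8.74/0.000128 = 68294 d.
q = Δh / Σ(b_i/K_i) = 20.6 / 68294 = 0.0003016 m/day.
In each layer the seepage velocity is v_i = q/n_i, so the layer transit time is t_i = b_i·n_i / q:
  layer 1 (medium sand): t_1 = 11.4 × 0.28 / 0.0003016 = 10582 d
  layer 2 (silty sand): t_2 = 9.82 × 0.10 / 0.0003016 = 3256 d
  layer 3 (clean gravel): t_3 = 11.0 × 0.25 / 0.0003016 = 9117 d
  layer 4 (clay): t_4 = 8.74 × 0.02 / 0.0003016 = 579.5 d
Total t = Σ t_i = 23534 days = 64.43 years.

64.4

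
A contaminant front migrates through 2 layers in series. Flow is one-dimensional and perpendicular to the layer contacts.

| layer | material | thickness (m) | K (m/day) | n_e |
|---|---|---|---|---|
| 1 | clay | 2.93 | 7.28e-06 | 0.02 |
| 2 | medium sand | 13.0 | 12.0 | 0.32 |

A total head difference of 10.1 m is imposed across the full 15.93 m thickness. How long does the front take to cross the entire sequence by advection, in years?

With flow normal to the layers, continuity requires the same specific discharge q through every layer.
Σ(b_i/K_i) = 2.93/7.28e-06 + 13.0/12.0 = 4.025e+05 d.
q = Δh / Σ(b_i/K_i) = 10.1 / 4.025e+05 = 2.509e-05 m/day.
In each layer the seepage velocity is v_i = q/n_i, so the layer transit time is t_i = b_i·n_i / q:
  layer 1 (clay): t_1 = 2.93 × 0.02 / 2.509e-05 = 2335 d
  layer 2 (medium sand): t_2 = 13.0 × 0.32 / 2.509e-05 = 1.658e+05 d
Total t = Σ t_i = 1.681e+05 days = 460.3 years.

460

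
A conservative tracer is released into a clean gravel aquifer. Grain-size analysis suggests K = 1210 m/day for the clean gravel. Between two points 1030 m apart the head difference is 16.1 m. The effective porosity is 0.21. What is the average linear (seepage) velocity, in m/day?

Hydraulic gradient i = Δh / L = 16.1 / 1030 = 0.01563.
Darcy flux q = K · i = 1210 × 0.01563 = 18.91 m/day.
Seepage velocity v = q / n_e = 18.91 / 0.21 = 90.06 m/day.

90.1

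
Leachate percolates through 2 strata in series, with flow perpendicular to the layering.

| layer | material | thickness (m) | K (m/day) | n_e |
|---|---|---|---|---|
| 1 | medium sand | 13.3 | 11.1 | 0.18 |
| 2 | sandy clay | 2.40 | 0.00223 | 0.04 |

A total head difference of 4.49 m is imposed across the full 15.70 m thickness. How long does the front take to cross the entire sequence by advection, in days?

598

With flow normal to the layers, continuity requires the same specific discharge q through every layer.
Σ(b_i/K_i) = 13.3/11.1 + 2.40/0.00223 = 1077 d.
q = Δh / Σ(b_i/K_i) = 4.49 / 1077 = 0.004167 m/day.
In each layer the seepage velocity is v_i = q/n_i, so the layer transit time is t_i = b_i·n_i / q:
  layer 1 (medium sand): t_1 = 13.3 × 0.18 / 0.004167 = 574.5 d
  layer 2 (sandy clay): t_2 = 2.40 × 0.04 / 0.004167 = 23.04 d
Total t = Σ t_i = 597.5 days.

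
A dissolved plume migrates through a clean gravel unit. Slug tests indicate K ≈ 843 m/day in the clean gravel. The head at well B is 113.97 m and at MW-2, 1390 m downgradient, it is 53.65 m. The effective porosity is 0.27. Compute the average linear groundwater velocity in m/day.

Hydraulic gradient i = (113.97 − 53.65) / 1390 = 60.32 / 1390 = 0.04340.
Darcy flux q = K · i = 843.0 × 0.04340 = 36.58 m/day.
Seepage velocity v = q / n_e = 36.58 / 0.27 = 135.5 m/day.

135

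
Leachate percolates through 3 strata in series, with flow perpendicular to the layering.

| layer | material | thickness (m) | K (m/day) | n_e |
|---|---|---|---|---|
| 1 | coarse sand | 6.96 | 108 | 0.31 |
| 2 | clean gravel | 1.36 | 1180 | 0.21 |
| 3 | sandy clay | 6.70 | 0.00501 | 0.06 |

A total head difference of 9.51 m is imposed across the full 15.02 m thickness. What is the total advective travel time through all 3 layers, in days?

400

With flow normal to the layers, continuity requires the same specific discharge q through every layer.
Σ(b_i/K_i) = 6.96/108 + 1.36/1180 + 6.70/0.00501 = 1337 d.
q = Δh / Σ(b_i/K_i) = 9.51 / 1337 = 0.007111 m/day.
In each layer the seepage velocity is v_i = q/n_i, so the layer transit time is t_i = b_i·n_i / q:
  layer 1 (coarse sand): t_1 = 6.96 × 0.31 / 0.007111 = 303.4 d
  layer 2 (clean gravel): t_2 = 1.36 × 0.21 / 0.007111 = 40.16 d
  layer 3 (sandy clay): t_3 = 6.70 × 0.06 / 0.007111 = 56.53 d
Total t = Σ t_i = 400.1 days.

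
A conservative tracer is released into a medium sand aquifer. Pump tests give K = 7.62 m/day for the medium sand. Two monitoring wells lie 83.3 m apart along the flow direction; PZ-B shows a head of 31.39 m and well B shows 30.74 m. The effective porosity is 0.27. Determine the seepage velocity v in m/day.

Hydraulic gradient i = (31.39 − 30.74) / 83.3 = 0.65 / 83.3 = 0.007803.
Darcy flux q = K · i = 7.620 × 0.007803 = 0.05946 m/day.
Seepage velocity v = q / n_e = 0.05946 / 0.27 = 0.2202 m/day.

0.220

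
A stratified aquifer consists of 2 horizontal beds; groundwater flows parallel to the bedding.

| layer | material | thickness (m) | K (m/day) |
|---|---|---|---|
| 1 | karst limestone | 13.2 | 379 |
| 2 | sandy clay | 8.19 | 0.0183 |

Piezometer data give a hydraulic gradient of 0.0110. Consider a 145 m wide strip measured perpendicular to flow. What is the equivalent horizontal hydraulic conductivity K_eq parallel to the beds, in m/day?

Flow is parallel to layering, so each bed carries its own Darcy discharge and the transmissivities add.
Σ(K_i·b_i) = 379×13.2 + 0.0183×8.19 = 5003 m²/day.
Total thickness b = 21.39 m, so K_eq = Σ(K_i·b_i)/b = 233.9 m/day.

234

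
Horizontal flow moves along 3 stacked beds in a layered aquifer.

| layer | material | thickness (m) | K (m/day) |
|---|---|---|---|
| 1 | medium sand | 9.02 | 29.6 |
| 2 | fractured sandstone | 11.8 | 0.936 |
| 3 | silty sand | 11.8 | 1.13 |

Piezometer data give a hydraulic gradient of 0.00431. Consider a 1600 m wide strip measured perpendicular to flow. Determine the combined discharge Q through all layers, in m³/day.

2010

Flow is parallel to layering, so each bed carries its own Darcy discharge and the transmissivities add.
Σ(K_i·b_i) = 29.6×9.02 + 0.936×11.8 + 1.13×11.8 = 291.4 m²/day.
Hydraulic gradient i = 0.00431.
Q = Σ(K_i·b_i) · W · i = 291.4 × 1600 × 0.004310 = 2009 m³/day.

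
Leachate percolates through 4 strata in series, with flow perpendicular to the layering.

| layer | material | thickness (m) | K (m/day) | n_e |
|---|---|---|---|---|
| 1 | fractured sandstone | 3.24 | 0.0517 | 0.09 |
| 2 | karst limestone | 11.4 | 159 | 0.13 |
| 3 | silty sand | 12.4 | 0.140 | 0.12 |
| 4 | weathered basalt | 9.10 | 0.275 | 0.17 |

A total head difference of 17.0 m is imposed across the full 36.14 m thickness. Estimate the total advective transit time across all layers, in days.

With flow normal to the layers, continuity requires the same specific discharge q through every layer.
Σ(b_i/K_i) = 3.24/0.0517 + 11.4/159 + 12.4/0.140 + 9.10/0.275 = 184.4 d.
q = Δh / Σ(b_i/K_i) = 17.0 / 184.4 = 0.09219 m/day.
In each layer the seepage velocity is v_i = q/n_i, so the layer transit time is t_i = b_i·n_i / q:
  layer 1 (fractured sandstone): t_1 = 3.24 × 0.09 / 0.09219 = 3.163 d
  layer 2 (karst limestone): t_2 = 11.4 × 0.13 / 0.09219 = 16.08 d
  layer 3 (silty sand): t_3 = 12.4 × 0.12 / 0.09219 = 16.14 d
  layer 4 (weathered basalt): t_4 = 9.10 × 0.17 / 0.09219 = 16.78 d
Total t = Σ t_i = 52.16 days.

52.2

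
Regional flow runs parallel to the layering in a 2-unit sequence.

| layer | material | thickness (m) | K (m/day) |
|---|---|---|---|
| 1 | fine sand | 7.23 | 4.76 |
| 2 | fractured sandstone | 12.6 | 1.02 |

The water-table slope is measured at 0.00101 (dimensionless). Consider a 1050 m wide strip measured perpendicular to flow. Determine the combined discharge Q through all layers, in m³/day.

50.1

Flow is parallel to layering, so each bed carries its own Darcy discharge and the transmissivities add.
Σ(K_i·b_i) = 4.76×7.23 + 1.02×12.6 = 47.27 m²/day.
Hydraulic gradient i = 0.00101.
Q = Σ(K_i·b_i) · W · i = 47.27 × 1050 × 0.001010 = 50.13 m³/day.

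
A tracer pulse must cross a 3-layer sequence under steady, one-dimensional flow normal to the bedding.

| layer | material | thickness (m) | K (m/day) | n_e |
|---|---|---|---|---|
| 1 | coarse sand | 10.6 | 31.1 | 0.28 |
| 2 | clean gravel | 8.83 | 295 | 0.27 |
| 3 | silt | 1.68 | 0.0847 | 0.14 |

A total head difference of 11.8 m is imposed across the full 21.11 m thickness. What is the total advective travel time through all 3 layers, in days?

With flow normal to the layers, continuity requires the same specific discharge q through every layer.
Σ(b_i/K_i) = 10.6/31.1 + 8.83/295 + 1.68/0.0847 = 20.21 d.
q = Δh / Σ(b_i/K_i) = 11.8 / 20.21 = 0.5840 m/day.
In each layer the seepage velocity is v_i = q/n_i, so the layer transit time is t_i = b_i·n_i / q:
  layer 1 (coarse sand): t_1 = 10.6 × 0.28 / 0.5840 = 5.082 d
  layer 2 (clean gravel): t_2 = 8.83 × 0.27 / 0.5840 = 4.082 d
  layer 3 (silt): t_3 = 1.68 × 0.14 / 0.5840 = 0.4027 d
Total t = Σ t_i = 9.567 days.

9.57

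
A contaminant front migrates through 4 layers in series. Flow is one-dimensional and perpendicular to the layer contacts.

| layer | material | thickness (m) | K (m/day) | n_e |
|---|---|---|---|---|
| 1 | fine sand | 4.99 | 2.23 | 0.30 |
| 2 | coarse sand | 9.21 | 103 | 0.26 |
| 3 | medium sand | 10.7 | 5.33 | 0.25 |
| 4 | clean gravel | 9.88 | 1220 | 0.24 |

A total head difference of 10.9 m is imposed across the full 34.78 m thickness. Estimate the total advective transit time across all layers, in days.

3.56

With flow normal to the layers, continuity requires the same specific discharge q through every layer.
Σ(b_i/K_i) = 4.99/2.23 + 9.21/103 + 10.7/5.33 + 9.88/1220 = 4.343 d.
q = Δh / Σ(b_i/K_i) = 10.9 / 4.343 = 2.510 m/day.
In each layer the seepage velocity is v_i = q/n_i, so the layer transit time is t_i = b_i·n_i / q:
  layer 1 (fine sand): t_1 = 4.99 × 0.30 / 2.510 = 0.5964 d
  layer 2 (coarse sand): t_2 = 9.21 × 0.26 / 2.510 = 0.9540 d
  layer 3 (medium sand): t_3 = 10.7 × 0.25 / 2.510 = 1.066 d
  layer 4 (clean gravel): t_4 = 9.88 × 0.24 / 2.510 = 0.9447 d
Total t = Σ t_i = 3.561 days.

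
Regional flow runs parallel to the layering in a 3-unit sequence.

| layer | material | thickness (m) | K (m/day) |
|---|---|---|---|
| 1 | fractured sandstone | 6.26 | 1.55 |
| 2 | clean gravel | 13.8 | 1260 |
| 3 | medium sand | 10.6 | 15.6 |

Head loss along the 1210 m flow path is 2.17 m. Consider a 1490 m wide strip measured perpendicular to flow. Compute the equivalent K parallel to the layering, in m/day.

573

Flow is parallel to layering, so each bed carries its own Darcy discharge and the transmissivities add.
Σ(K_i·b_i) = 1.55×6.26 + 1260×13.8 + 15.6×10.6 = 17563 m²/day.
Total thickness b = 30.66 m, so K_eq = Σ(K_i·b_i)/b = 572.8 m/day.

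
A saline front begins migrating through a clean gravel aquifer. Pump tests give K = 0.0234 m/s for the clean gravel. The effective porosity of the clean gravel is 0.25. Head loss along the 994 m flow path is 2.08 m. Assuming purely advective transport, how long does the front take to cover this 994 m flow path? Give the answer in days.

58.7

Convert K: 0.0234 m/s × 86400 = 2022 m/day.
Hydraulic gradient i = Δh / L = 2.08 / 994 = 0.002093.
Darcy flux q = K · i = 2022 × 0.002093 = 4.231 m/day.
Seepage velocity v = q / n_e = 4.231 / 0.25 = 16.92 m/day.
Travel time t = L / v = 994 / 16.92 = 58.74 days.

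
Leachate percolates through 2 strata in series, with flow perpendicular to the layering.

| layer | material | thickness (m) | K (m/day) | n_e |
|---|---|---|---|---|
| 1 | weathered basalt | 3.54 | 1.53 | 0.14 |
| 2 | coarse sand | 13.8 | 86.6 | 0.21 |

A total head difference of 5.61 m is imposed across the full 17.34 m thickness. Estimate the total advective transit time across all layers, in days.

With flow normal to the layers, continuity requires the same specific discharge q through every layer.
Σ(b_i/K_i) = 3.54/1.53 + 13.8/86.6 = 2.473 d.
q = Δh / Σ(b_i/K_i) = 5.61 / 2.473 = 2.268 m/day.
In each layer the seepage velocity is v_i = q/n_i, so the layer transit time is t_i = b_i·n_i / q:
  layer 1 (weathered basalt): t_1 = 3.54 × 0.14 / 2.268 = 0.2185 d
  layer 2 (coarse sand): t_2 = 13.8 × 0.21 / 2.268 = 1.278 d
Total t = Σ t_i = 1.496 days.

1.50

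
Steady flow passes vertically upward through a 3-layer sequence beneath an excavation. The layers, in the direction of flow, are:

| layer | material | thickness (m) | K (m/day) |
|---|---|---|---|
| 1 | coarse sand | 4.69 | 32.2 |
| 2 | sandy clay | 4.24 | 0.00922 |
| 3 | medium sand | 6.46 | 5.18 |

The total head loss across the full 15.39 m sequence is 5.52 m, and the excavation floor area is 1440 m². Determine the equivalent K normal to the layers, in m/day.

Flow is perpendicular to layering, so the layers act in series and the equivalent K is the thickness-weighted harmonic mean.
Total thickness L = 4.69 + 4.24 + 6.46 = 15.39 m.
Σ(b_i/K_i) = 4.69/32.2 + 4.24/0.00922 + 6.46/5.18 = 461.3 d.
K_eq = L / Σ(b_i/K_i) = 15.39 / 461.3 = 0.03336 m/day.

0.0334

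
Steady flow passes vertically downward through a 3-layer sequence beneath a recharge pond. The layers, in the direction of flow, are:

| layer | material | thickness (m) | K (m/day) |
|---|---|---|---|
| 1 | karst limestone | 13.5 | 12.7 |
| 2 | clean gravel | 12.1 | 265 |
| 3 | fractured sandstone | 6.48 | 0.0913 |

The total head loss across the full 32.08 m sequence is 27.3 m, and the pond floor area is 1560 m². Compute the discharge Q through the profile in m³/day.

591

Flow is perpendicular to layering, so the layers act in series and the equivalent K is the thickness-weighted harmonic mean.
Total thickness L = 13.5 + 12.1 + 6.48 = 32.08 m.
Σ(b_i/K_i) = 13.5/12.7 + 12.1/265 + 6.48/0.0913 = 72.08 d.
K_eq = L / Σ(b_i/K_i) = 32.08 / 72.08 = 0.4450 m/day.
Q = K_eq · A · (Δh/L) = 0.4450 × 1560 × (27.3/32.08) = 590.8 m³/day.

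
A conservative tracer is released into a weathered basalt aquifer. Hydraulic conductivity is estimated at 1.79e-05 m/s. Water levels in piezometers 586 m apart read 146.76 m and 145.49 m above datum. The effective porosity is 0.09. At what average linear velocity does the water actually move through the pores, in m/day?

Convert K: 1.79e-05 m/s × 86400 = 1.547 m/day.
Hydraulic gradient i = (146.76 − 145.49) / 586 = 1.27 / 586 = 0.002167.
Darcy flux q = K · i = 1.547 × 0.002167 = 0.003352 m/day.
Seepage velocity v = q / n_e = 0.003352 / 0.09 = 0.03724 m/day.

0.0372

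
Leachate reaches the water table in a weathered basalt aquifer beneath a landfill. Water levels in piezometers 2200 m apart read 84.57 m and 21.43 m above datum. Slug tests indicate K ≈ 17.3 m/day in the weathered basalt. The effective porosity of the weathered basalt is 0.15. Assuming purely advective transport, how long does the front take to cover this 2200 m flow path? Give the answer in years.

Hydraulic gradient i = (84.57 − 21.43) / 2200 = 63.14 / 2200 = 0.02870.
Darcy flux q = K · i = 17.30 × 0.02870 = 0.4965 m/day.
Seepage velocity v = q / n_e = 0.4965 / 0.15 = 3.310 m/day.
Travel time t = L / v = 2200 / 3.310 = 664.6 days = 1.820 years.

1.82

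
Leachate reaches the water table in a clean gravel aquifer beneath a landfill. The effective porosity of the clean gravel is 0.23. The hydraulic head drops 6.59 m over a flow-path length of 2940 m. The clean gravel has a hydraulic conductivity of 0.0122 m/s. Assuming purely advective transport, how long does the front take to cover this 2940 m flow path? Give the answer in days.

Convert K: 0.0122 m/s × 86400 = 1054 m/day.
Hydraulic gradient i = Δh / L = 6.59 / 2940 = 0.002241.
Darcy flux q = K · i = 1054 × 0.002241 = 2.363 m/day.
Seepage velocity v = q / n_e = 2.363 / 0.23 = 10.27 m/day.
Travel time t = L / v = 2940 / 10.27 = 286.2 days.

286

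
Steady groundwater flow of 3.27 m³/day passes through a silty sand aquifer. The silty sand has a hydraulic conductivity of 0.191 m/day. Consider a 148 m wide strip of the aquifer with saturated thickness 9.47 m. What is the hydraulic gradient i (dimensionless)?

0.0122

Cross-sectional area A = 148 × 9.47 = 1402 m².
From Q = K·A·i, i = Q / (K·A) = 3.27 / (0.1910 × 1402) = 0.01222.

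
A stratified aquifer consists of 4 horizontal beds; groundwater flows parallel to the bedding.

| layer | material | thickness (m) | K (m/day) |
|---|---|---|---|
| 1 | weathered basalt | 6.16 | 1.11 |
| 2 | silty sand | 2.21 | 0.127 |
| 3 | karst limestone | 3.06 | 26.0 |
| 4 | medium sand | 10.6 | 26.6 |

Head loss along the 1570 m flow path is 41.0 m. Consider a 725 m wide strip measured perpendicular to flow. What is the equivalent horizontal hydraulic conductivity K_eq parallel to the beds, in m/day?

Flow is parallel to layering, so each bed carries its own Darcy discharge and the transmissivities add.
Σ(K_i·b_i) = 1.11×6.16 + 0.127×2.21 + 26.0×3.06 + 26.6×10.6 = 368.6 m²/day.
Total thickness b = 22.03 m, so K_eq = Σ(K_i·b_i)/b = 16.73 m/day.

16.7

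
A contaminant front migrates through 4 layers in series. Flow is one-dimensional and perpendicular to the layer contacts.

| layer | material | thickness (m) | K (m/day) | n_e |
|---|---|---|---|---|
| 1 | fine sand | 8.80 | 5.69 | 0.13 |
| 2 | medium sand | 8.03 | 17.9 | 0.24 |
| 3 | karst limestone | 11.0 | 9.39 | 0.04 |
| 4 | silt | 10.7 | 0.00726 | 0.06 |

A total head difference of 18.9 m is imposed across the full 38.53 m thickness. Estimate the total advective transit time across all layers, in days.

With flow normal to the layers, continuity requires the same specific discharge q through every layer.
Σ(b_i/K_i) = 8.80/5.69 + 8.03/17.9 + 11.0/9.39 + 10.7/0.00726 = 1477 d.
q = Δh / Σ(b_i/K_i) = 18.9 / 1477 = 0.01280 m/day.
In each layer the seepage velocity is v_i = q/n_i, so the layer transit time is t_i = b_i·n_i / q:
  layer 1 (fine sand): t_1 = 8.80 × 0.13 / 0.01280 = 89.40 d
  layer 2 (medium sand): t_2 = 8.03 × 0.24 / 0.01280 = 150.6 d
  layer 3 (karst limestone): t_3 = 11.0 × 0.04 / 0.01280 = 34.39 d
  layer 4 (silt): t_4 = 10.7 × 0.06 / 0.01280 = 50.17 d
Total t = Σ t_i = 324.6 days.

325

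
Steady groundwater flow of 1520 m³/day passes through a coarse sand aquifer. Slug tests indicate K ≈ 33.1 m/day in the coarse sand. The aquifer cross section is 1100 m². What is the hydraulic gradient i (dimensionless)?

0.0417

From Q = K·A·i, i = Q / (K·A) = 1520 / (33.10 × 1100) = 0.04175.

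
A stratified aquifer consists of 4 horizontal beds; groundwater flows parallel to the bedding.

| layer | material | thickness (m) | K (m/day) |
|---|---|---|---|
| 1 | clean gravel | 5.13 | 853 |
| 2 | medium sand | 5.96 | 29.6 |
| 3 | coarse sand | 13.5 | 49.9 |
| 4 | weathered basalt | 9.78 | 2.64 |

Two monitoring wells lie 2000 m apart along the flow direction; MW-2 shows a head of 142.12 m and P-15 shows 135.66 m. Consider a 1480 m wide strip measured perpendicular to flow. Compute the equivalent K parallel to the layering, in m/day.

Flow is parallel to layering, so each bed carries its own Darcy discharge and the transmissivities add.
Σ(K_i·b_i) = 853×5.13 + 29.6×5.96 + 49.9×13.5 + 2.64×9.78 = 5252 m²/day.
Total thickness b = 34.37 m, so K_eq = Σ(K_i·b_i)/b = 152.8 m/day.

153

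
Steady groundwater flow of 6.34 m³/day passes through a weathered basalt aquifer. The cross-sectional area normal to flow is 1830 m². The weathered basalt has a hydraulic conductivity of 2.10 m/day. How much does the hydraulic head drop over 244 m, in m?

0.403

From Q = K·A·i, i = Q / (K·A) = 6.34 / (2.100 × 1830) = 0.001650.
Head loss Δh = i · L = 0.001650 × 244 = 0.4025 m.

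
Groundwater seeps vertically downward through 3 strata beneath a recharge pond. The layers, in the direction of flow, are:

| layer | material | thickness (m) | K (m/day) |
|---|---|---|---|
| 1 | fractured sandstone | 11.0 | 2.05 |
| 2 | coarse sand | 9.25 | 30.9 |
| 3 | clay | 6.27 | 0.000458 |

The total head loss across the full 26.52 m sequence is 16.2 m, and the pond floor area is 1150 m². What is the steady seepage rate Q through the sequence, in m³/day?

Flow is perpendicular to layering, so the layers act in series and the equivalent K is the thickness-weighted harmonic mean.
Total thickness L = 11.0 + 9.25 + 6.27 = 26.52 m.
Σ(b_i/K_i) = 11.0/2.05 + 9.25/30.9 + 6.27/0.000458 = 13696 d.
K_eq = L / Σ(b_i/K_i) = 26.52 / 13696 = 0.001936 m/day.
Q = K_eq · A · (Δh/L) = 0.001936 × 1150 × (16.2/26.52) = 1.360 m³/day.

1.36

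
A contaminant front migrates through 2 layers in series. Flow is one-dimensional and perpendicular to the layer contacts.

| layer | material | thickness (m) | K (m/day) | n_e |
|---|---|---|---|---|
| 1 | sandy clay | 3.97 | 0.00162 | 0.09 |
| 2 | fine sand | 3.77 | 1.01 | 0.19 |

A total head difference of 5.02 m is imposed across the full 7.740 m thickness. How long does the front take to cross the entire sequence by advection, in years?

With flow normal to the layers, continuity requires the same specific discharge q through every layer.
Σ(b_i/K_i) = 3.97/0.00162 + 3.77/1.01 = 2454 d.
q = Δh / Σ(b_i/K_i) = 5.02 / 2454 = 0.002045 m/day.
In each layer the seepage velocity is v_i = q/n_i, so the layer transit time is t_i = b_i·n_i / q:
  layer 1 (sandy clay): t_1 = 3.97 × 0.09 / 0.002045 = 174.7 d
  layer 2 (fine sand): t_2 = 3.77 × 0.19 / 0.002045 = 350.2 d
Total t = Σ t_i = 524.9 days = 1.437 years.

1.44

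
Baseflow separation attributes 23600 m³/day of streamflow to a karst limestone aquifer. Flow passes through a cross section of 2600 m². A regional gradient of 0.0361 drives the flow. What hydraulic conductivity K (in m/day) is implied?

Hydraulic gradient i = 0.0361.
From Q = K·A·i, K = Q / (A·i) = 23600 / (2600 × 0.03610) = 251.4 m/day.

251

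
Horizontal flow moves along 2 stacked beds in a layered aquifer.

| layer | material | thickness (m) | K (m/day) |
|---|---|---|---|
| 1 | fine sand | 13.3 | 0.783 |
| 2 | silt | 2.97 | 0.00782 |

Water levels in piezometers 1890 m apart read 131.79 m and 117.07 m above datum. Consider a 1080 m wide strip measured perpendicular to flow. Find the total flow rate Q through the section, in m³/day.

87.8

Flow is parallel to layering, so each bed carries its own Darcy discharge and the transmissivities add.
Σ(K_i·b_i) = 0.783×13.3 + 0.00782×2.97 = 10.44 m²/day.
Hydraulic gradient i = (131.79 − 117.07) / 1890 = 14.72 / 1890 = 0.007788.
Q = Σ(K_i·b_i) · W · i = 10.44 × 1080 × 0.007788 = 87.79 m³/day.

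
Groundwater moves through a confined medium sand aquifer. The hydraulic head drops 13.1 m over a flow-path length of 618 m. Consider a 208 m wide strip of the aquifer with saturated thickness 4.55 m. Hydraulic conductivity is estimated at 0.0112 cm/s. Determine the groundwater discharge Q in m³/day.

Convert K: 0.0112 cm/s × 864 = 9.677 m/day.
Cross-sectional area A = 208 × 4.55 = 946.4 m².
Hydraulic gradient i = Δh / L = 13.1 / 618 = 0.02120.
Darcy's law: Q = K · A · i = 9.677 × 946.4 × 0.02120 = 194.1 m³/day.

194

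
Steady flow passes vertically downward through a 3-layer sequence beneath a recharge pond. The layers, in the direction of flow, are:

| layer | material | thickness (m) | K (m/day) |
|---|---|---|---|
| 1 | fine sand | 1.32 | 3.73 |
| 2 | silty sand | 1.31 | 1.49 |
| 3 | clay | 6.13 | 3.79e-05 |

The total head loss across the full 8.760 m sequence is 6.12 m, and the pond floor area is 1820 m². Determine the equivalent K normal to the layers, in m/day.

5.42e-05

Flow is perpendicular to layering, so the layers act in series and the equivalent K is the thickness-weighted harmonic mean.
Total thickness L = 1.32 + 1.31 + 6.13 = 8.760 m.
Σ(b_i/K_i) = 1.32/3.73 + 1.31/1.49 + 6.13/3.79e-05 = 1.617e+05 d.
K_eq = L / Σ(b_i/K_i) = 8.760 / 1.617e+05 = 5.416e-05 m/day.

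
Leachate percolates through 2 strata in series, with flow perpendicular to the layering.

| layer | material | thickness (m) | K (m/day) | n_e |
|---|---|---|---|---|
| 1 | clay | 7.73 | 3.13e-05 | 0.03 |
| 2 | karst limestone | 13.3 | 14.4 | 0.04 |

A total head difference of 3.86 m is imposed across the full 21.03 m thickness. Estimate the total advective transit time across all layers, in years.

With flow normal to the layers, continuity requires the same specific discharge q through every layer.
Σ(b_i/K_i) = 7.73/3.13e-05 + 13.3/14.4 = 2.470e+05 d.
q = Δh / Σ(b_i/K_i) = 3.86 / 2.470e+05 = 1.563e-05 m/day.
In each layer the seepage velocity is v_i = q/n_i, so the layer transit time is t_i = b_i·n_i / q:
  layer 1 (clay): t_1 = 7.73 × 0.03 / 1.563e-05 = 14837 d
  layer 2 (karst limestone): t_2 = 13.3 × 0.04 / 1.563e-05 = 34038 d
Total t = Σ t_i = 48875 days = 133.8 years.

134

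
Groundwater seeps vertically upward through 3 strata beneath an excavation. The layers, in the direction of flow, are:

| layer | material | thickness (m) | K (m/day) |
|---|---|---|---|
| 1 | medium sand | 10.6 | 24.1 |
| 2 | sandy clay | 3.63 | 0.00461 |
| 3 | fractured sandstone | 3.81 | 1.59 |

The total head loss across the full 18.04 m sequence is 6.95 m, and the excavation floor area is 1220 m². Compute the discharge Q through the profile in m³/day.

Flow is perpendicular to layering, so the layers act in series and the equivalent K is the thickness-weighted harmonic mean.
Total thickness L = 10.6 + 3.63 + 3.81 = 18.04 m.
Σ(b_i/K_i) = 10.6/24.1 + 3.63/0.00461 + 3.81/1.59 = 790.3 d.
K_eq = L / Σ(b_i/K_i) = 18.04 / 790.3 = 0.02283 m/day.
Q = K_eq · A · (Δh/L) = 0.02283 × 1220 × (6.95/18.04) = 10.73 m³/day.

10.7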